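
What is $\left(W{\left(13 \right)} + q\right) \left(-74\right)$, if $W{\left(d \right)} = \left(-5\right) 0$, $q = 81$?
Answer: $-5994$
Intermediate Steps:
$W{\left(d \right)} = 0$
$\left(W{\left(13 \right)} + q\right) \left(-74\right) = \left(0 + 81\right) \left(-74\right) = 81 \left(-74\right) = -5994$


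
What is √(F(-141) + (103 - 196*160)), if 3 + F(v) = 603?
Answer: I*√30657 ≈ 175.09*I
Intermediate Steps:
F(v) = 600 (F(v) = -3 + 603 = 600)
√(F(-141) + (103 - 196*160)) = √(600 + (103 - 196*160)) = √(600 + (103 - 31360)) = √(600 - 31257) = √(-30657) = I*√30657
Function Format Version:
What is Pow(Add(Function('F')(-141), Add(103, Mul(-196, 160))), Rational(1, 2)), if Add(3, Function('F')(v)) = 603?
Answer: Mul(I, Pow(30657, Rational(1, 2))) ≈ Mul(175.09, I)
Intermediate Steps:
Function('F')(v) = 600 (Function('F')(v) = Add(-3, 603) = 600)
Pow(Add(Function('F')(-141), Add(103, Mul(-196, 160))), Rational(1, 2)) = Pow(Add(600, Add(103, Mul(-196, 160))), Rational(1, 2)) = Pow(Add(600, Add(103, -31360)), Rational(1, 2)) = Pow(Add(600, -31257), Rational(1, 2)) = Pow(-30657, Rational(1, 2)) = Mul(I, Pow(30657, Rational(1, 2)))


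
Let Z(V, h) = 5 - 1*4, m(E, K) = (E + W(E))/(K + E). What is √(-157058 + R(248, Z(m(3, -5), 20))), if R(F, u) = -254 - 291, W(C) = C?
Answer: I*√157603 ≈ 396.99*I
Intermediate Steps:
m(E, K) = 2*E/(E + K) (m(E, K) = (E + E)/(K + E) = (2*E)/(E + K) = 2*E/(E + K))
Z(V, h) = 1 (Z(V, h) = 5 - 4 = 1)
R(F, u) = -545
√(-157058 + R(248, Z(m(3, -5), 20))) = √(-157058 - 545) = √(-157603) = I*√157603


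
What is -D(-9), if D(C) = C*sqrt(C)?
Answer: 27*I ≈ 27.0*I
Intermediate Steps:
D(C) = C**(3/2)
-D(-9) = -(-9)**(3/2) = -(-27)*I = 27*I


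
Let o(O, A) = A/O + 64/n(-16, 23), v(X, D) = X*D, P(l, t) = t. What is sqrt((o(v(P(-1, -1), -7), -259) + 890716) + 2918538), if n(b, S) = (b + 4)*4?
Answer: sqrt(34282941)/3 ≈ 1951.7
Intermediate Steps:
n(b, S) = 16 + 4*b (n(b, S) = (4 + b)*4 = 16 + 4*b)
v(X, D) = D*X
o(O, A) = -4/3 + A/O (o(O, A) = A/O + 64/(16 + 4*(-16)) = A/O + 64/(16 - 64) = A/O + 64/(-48) = A/O + 64*(-1/48) = A/O - 4/3 = -4/3 + A/O)
sqrt((o(v(P(-1, -1), -7), -259) + 890716) + 2918538) = sqrt(((-4/3 - 259/((-7*(-1)))) + 890716) + 2918538) = sqrt(((-4/3 - 259/7) + 890716) + 2918538) = sqrt(((-4/3 - 259*1/7) + 890716) + 2918538) = sqrt(((-4/3 - 37) + 890716) + 2918538) = sqrt((-115/3 + 890716) + 2918538) = sqrt(2672033/3 + 2918538) = sqrt(11427647/3) = sqrt(34282941)/3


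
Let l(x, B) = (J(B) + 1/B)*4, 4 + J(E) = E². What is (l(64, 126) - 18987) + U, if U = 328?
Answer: 2824229/63 ≈ 44829.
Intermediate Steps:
J(E) = -4 + E²
l(x, B) = -16 + 4/B + 4*B² (l(x, B) = ((-4 + B²) + 1/B)*4 = (-4 + 1/B + B²)*4 = -16 + 4/B + 4*B²)
(l(64, 126) - 18987) + U = ((-16 + 4/126 + 4*126²) - 18987) + 328 = ((-16 + 4*(1/126) + 4*15876) - 18987) + 328 = ((-16 + 2/63 + 63504) - 18987) + 328 = (3999746/63 - 18987) + 328 = 2803565/63 + 328 = 2824229/63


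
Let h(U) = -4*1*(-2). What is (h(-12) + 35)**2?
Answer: 1849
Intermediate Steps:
h(U) = 8 (h(U) = -4*(-2) = 8)
(h(-12) + 35)**2 = (8 + 35)**2 = 43**2 = 1849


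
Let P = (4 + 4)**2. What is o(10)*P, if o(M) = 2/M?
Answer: 64/5 ≈ 12.800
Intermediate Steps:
P = 64 (P = 8**2 = 64)
o(10)*P = (2/10)*64 = (2*(1/10))*64 = (1/5)*64 = 64/5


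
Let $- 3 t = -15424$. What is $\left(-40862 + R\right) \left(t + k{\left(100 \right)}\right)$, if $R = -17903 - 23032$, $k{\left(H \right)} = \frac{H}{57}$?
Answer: $- \frac{23979281332}{57} \approx -4.2069 \cdot 10^{8}$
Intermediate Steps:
$t = \frac{15424}{3}$ ($t = \left(- \frac{1}{3}\right) \left(-15424\right) = \frac{15424}{3} \approx 5141.3$)
$k{\left(H \right)} = \frac{H}{57}$ ($k{\left(H \right)} = H \frac{1}{57} = \frac{H}{57}$)
$R = -40935$ ($R = -17903 - 23032 = -40935$)
$\left(-40862 + R\right) \left(t + k{\left(100 \right)}\right) = \left(-40862 - 40935\right) \left(\frac{15424}{3} + \frac{1}{57} \cdot 100\right) = - 81797 \left(\frac{15424}{3} + \frac{100}{57}\right) = \left(-81797\right) \frac{293156}{57} = - \frac{23979281332}{57}$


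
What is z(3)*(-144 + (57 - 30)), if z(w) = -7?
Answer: 819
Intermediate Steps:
z(3)*(-144 + (57 - 30)) = -7*(-144 + (57 - 30)) = -7*(-144 + 27) = -7*(-117) = 819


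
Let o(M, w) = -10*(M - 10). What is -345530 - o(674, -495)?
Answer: -338890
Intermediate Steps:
o(M, w) = 100 - 10*M (o(M, w) = -10*(-10 + M) = 100 - 10*M)
-345530 - o(674, -495) = -345530 - (100 - 10*674) = -345530 - (100 - 6740) = -345530 - 1*(-6640) = -345530 + 6640 = -338890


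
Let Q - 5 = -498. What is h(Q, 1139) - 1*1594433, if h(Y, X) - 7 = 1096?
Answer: -1593330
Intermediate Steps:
Q = -493 (Q = 5 - 498 = -493)
h(Y, X) = 1103 (h(Y, X) = 7 + 1096 = 1103)
h(Q, 1139) - 1*1594433 = 1103 - 1*1594433 = 1103 - 1594433 = -1593330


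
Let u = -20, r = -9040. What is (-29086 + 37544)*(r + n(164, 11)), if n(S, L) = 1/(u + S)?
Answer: -5505138811/72 ≈ -7.6460e+7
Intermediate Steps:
n(S, L) = 1/(-20 + S)
(-29086 + 37544)*(r + n(164, 11)) = (-29086 + 37544)*(-9040 + 1/(-20 + 164)) = 8458*(-9040 + 1/144) = 8458*(-1301759/144) = -5505138811/72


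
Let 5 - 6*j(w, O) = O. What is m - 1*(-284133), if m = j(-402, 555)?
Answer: 852124/3 ≈ 2.8404e+5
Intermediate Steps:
j(w, O) = ⅚ - O/6
m = -275/3 (m = ⅚ - ⅙*555 = ⅚ - 185/2 = -275/3 ≈ -91.667)
m - 1*(-284133) = -275/3 - 1*(-284133) = -275/3 + 284133 = 852124/3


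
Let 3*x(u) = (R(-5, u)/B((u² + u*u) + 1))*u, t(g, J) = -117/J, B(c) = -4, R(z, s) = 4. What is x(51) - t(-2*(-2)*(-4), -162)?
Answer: -319/18 ≈ -17.722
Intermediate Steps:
x(u) = -u/3 (x(u) = ((4/(-4))*u)/3 = ((-¼*4)*u)/3 = (-u)/3 = -u/3)
x(51) - t(-2*(-2)*(-4), -162) = -⅓*51 - (-117)/(-162) = -17 - (-117)*(-1)/162 = -17 - 1*13/18 = -17 - 13/18 = -319/18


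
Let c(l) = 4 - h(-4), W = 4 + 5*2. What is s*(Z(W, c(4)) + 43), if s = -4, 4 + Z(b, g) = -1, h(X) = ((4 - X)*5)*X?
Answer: -152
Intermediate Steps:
W = 14 (W = 4 + 10 = 14)
h(X) = X*(20 - 5*X) (h(X) = (20 - 5*X)*X = X*(20 - 5*X))
c(l) = 164 (c(l) = 4 - 5*(-4)*(4 - 1*(-4)) = 4 - 5*(-4)*(4 + 4) = 4 - 5*(-4)*8 = 4 - 1*(-160) = 4 + 160 = 164)
Z(b, g) = -5 (Z(b, g) = -4 - 1 = -5)
s*(Z(W, c(4)) + 43) = -4*(-5 + 43) = -4*38 = -152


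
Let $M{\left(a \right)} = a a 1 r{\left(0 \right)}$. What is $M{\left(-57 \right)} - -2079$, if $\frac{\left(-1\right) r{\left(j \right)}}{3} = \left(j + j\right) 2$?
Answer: $2079$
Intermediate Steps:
$r{\left(j \right)} = - 12 j$ ($r{\left(j \right)} = - 3 \left(j + j\right) 2 = - 3 \cdot 2 j 2 = - 3 \cdot 4 j = - 12 j$)
$M{\left(a \right)} = 0$ ($M{\left(a \right)} = a a 1 \left(\left(-12\right) 0\right) = a a 0 = a^{2} \cdot 0 = 0$)
$M{\left(-57 \right)} - -2079 = 0 - -2079 = 0 + 2079 = 2079$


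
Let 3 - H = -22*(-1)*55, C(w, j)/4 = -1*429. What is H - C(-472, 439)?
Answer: 509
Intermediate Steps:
C(w, j) = -1716 (C(w, j) = 4*(-1*429) = 4*(-429) = -1716)
H = -1207 (H = 3 - (-22*(-1))*55 = 3 - 22*55 = 3 - 1*1210 = 3 - 1210 = -1207)
H - C(-472, 439) = -1207 - 1*(-1716) = -1207 + 1716 = 509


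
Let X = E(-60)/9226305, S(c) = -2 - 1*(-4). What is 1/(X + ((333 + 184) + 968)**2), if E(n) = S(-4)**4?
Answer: 9226305/20346078443641 ≈ 4.5347e-7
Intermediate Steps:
S(c) = 2 (S(c) = -2 + 4 = 2)
E(n) = 16 (E(n) = 2**4 = 16)
X = 16/9226305 ≈ 1.7342e-6
1/(X + ((333 + 184) + 968)**2) = 1/(16/9226305 + ((333 + 184) + 968)**2) = 1/(16/9226305 + (517 + 968)**2) = 1/(16/9226305 + 1485**2) = 1/(16/9226305 + 2205225) = 1/(20346078443641/9226305) = 9226305/20346078443641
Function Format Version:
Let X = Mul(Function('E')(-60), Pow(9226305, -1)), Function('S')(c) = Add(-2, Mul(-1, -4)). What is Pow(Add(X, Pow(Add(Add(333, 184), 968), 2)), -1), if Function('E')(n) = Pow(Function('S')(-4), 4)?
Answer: Rational(9226305, 20346078443641) ≈ 4.5347e-7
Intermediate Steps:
Function('S')(c) = 2 (Function('S')(c) = Add(-2, 4) = 2)
Function('E')(n) = 16 (Function('E')(n) = Pow(2, 4) = 16)
X = Rational(16, 9226305) (X = Mul(16, Pow(9226305, -1)) = Mul(16, Rational(1, 9226305)) = Rational(16, 9226305) ≈ 1.7342e-6)
Pow(Add(X, Pow(Add(Add(333, 184), 968), 2)), -1) = Pow(Add(Rational(16, 9226305), Pow(Add(Add(333, 184), 968), 2)), -1) = Pow(Add(Rational(16, 9226305), Pow(Add(517, 968), 2)), -1) = Pow(Add(Rational(16, 9226305), Pow(1485, 2)), -1) = Pow(Add(Rational(16, 9226305), 2205225), -1) = Pow(Rational(20346078443641, 9226305), -1) = Rational(9226305, 20346078443641)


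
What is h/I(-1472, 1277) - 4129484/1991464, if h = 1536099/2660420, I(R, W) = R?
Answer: -2021836161215887/974856040497920 ≈ -2.0740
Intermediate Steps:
h = 1536099/2660420 (h = 1536099*(1/2660420) = 1536099/2660420 ≈ 0.57739)
h/I(-1472, 1277) - 4129484/1991464 = (1536099/2660420)/(-1472) - 4129484/1991464 = (1536099/2660420)*(-1/1472) - 4129484*1/1991464 = -1536099/3916138240 - 1032371/497866 = -2021836161215887/974856040497920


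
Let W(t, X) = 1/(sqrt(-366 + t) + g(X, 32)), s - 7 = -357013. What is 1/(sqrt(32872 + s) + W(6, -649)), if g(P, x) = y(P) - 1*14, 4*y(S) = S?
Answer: 3*(235 - 8*I*sqrt(10))/(-4 + 3*I*sqrt(324134)*(235 - 8*I*sqrt(10))) ≈ -1.7304e-8 - 0.0017565*I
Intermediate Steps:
s = -357006 (s = 7 - 357013 = -357006)
y(S) = S/4
g(P, x) = -14 + P/4 (g(P, x) = P/4 - 1*14 = P/4 - 14 = -14 + P/4)
W(t, X) = 1/(-14 + sqrt(-366 + t) + X/4) (W(t, X) = 1/(sqrt(-366 + t) + (-14 + X/4)) = 1/(-14 + sqrt(-366 + t) + X/4))
1/(sqrt(32872 + s) + W(6, -649)) = 1/(sqrt(32872 - 357006) + 4/(-56 - 649 + 4*sqrt(-366 + 6))) = 1/(sqrt(-324134) + 4/(-56 - 649 + 4*sqrt(-360))) = 1/(I*sqrt(324134) + 4/(-56 - 649 + 4*(6*I*sqrt(10)))) = 1/(I*sqrt(324134) + 4/(-56 - 649 + 24*I*sqrt(10))) = 1/(I*sqrt(324134) + 4/(-705 + 24*I*sqrt(10))) = 1/(4/(-705 + 24*I*sqrt(10)) + I*sqrt(324134))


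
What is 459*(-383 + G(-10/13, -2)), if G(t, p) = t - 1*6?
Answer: -2325753/13 ≈ -1.7890e+5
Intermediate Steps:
G(t, p) = -6 + t (G(t, p) = t - 6 = -6 + t)
459*(-383 + G(-10/13, -2)) = 459*(-383 + (-6 - 10/13)) = 459*(-383 - 88/13) = 459*(-5067/13) = -2325753/13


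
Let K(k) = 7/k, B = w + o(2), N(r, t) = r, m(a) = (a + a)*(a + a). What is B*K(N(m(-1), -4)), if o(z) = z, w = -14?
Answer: -21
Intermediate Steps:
m(a) = 4*a² (m(a) = (2*a)*(2*a) = 4*a²)
B = -12 (B = -14 + 2 = -12)
B*K(N(m(-1), -4)) = -84/(4*(-1)²) = -84/(4*1) = -84/4 = -12*7/4 = -21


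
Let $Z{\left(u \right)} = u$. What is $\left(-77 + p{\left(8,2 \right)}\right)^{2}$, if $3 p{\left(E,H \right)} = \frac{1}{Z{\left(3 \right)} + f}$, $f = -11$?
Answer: $\frac{3418801}{576} \approx 5935.4$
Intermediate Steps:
$p{\left(E,H \right)} = - \frac{1}{24}$ ($p{\left(E,H \right)} = \frac{1}{3 \left(3 - 11\right)} = \frac{1}{3 \left(-8\right)} = \frac{1}{3} \left(- \frac{1}{8}\right) = - \frac{1}{24}$)
$\left(-77 + p{\left(8,2 \right)}\right)^{2} = \left(-77 - \frac{1}{24}\right)^{2} = \left(- \frac{1849}{24}\right)^{2} = \frac{3418801}{576}$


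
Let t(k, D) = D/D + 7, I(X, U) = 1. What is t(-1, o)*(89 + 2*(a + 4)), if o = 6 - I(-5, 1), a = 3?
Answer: 824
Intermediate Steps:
o = 5 (o = 6 - 1*1 = 6 - 1 = 5)
t(k, D) = 8 (t(k, D) = 1 + 7 = 8)
t(-1, o)*(89 + 2*(a + 4)) = 8*(89 + 2*(3 + 4)) = 8*(89 + 2*7) = 8*(89 + 14) = 8*103 = 824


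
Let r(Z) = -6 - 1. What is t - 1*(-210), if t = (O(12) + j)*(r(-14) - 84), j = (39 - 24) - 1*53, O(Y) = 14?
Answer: 2394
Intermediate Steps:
j = -38 (j = 15 - 53 = -38)
r(Z) = -7
t = 2184 (t = (14 - 38)*(-7 - 84) = -24*(-91) = 2184)
t - 1*(-210) = 2184 - 1*(-210) = 2184 + 210 = 2394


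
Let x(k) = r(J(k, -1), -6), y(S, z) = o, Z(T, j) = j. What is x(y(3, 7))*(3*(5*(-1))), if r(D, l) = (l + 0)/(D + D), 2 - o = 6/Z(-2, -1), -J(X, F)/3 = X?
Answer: -15/8 ≈ -1.8750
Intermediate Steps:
J(X, F) = -3*X
o = 8 (o = 2 - 6/(-1) = 2 - 6*(-1) = 2 - 1*(-6) = 2 + 6 = 8)
r(D, l) = l/(2*D) (r(D, l) = l/((2*D)) = l*(1/(2*D)) = l/(2*D))
y(S, z) = 8
x(k) = 1/k (x(k) = (½)*(-6)/(-3*k) = (½)*(-6)*(-1/(3*k)) = 1/k)
x(y(3, 7))*(3*(5*(-1))) = (3*(5*(-1)))/8 = (3*(-5))/8 = (⅛)*(-15) = -15/8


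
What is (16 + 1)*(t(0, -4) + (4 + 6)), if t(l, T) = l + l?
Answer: 170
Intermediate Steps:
t(l, T) = 2*l
(16 + 1)*(t(0, -4) + (4 + 6)) = (16 + 1)*(2*0 + (4 + 6)) = 17*(0 + 10) = 17*10 = 170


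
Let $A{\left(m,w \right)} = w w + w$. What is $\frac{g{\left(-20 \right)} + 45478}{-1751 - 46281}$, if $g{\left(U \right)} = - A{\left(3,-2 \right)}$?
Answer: $- \frac{11369}{12008} \approx -0.94678$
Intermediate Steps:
$A{\left(m,w \right)} = w + w^{2}$ ($A{\left(m,w \right)} = w^{2} + w = w + w^{2}$)
$g{\left(U \right)} = -2$ ($g{\left(U \right)} = - \left(-2\right) \left(1 - 2\right) = - \left(-2\right) \left(-1\right) = \left(-1\right) 2 = -2$)
$\frac{g{\left(-20 \right)} + 45478}{-1751 - 46281} = \frac{-2 + 45478}{-1751 - 46281} = \frac{45476}{-48032} = 45476 \left(- \frac{1}{48032}\right) = - \frac{11369}{12008}$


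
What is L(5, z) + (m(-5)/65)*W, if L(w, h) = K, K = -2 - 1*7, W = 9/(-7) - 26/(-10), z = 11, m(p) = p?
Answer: -4141/455 ≈ -9.1011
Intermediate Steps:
W = 46/35 (W = 9*(-⅐) - 26*(-⅒) = -9/7 + 13/5 = 46/35 ≈ 1.3143)
K = -9 (K = -2 - 7 = -9)
L(w, h) = -9
L(5, z) + (m(-5)/65)*W = -9 - 5/65*(46/35) = -9 - 5*1/65*(46/35) = -9 - 1/13*46/35 = -9 - 46/455 = -4141/455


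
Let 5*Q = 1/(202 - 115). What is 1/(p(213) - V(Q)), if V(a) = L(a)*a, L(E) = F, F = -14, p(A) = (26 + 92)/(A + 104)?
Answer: 137895/55768 ≈ 2.4727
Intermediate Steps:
p(A) = 118/(104 + A)
L(E) = -14
Q = 1/435 (Q = 1/(5*(202 - 115)) = (1/5)/87 = (1/5)*(1/87) = 1/435 ≈ 0.0022989)
V(a) = -14*a
1/(p(213) - V(Q)) = 1/(118/(104 + 213) - (-14)/435) = 1/(118/317 - 1*(-14/435)) = 1/(118*(1/317) + 14/435) = 1/(118/317 + 14/435) = 1/(55768/137895) = 137895/55768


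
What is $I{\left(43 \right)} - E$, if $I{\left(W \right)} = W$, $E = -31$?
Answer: $74$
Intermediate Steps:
$I{\left(43 \right)} - E = 43 - -31 = 43 + 31 = 74$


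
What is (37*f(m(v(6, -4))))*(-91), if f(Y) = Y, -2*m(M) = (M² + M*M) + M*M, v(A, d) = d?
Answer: 80808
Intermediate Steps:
m(M) = -3*M²/2 (m(M) = -((M² + M*M) + M*M)/2 = -((M² + M²) + M²)/2 = -(2*M² + M²)/2 = -3*M²/2)
(37*f(m(v(6, -4))))*(-91) = (37*(-3/2*(-4)²))*(-91) = (37*(-3/2*16))*(-91) = (37*(-24))*(-91) = -888*(-91) = 80808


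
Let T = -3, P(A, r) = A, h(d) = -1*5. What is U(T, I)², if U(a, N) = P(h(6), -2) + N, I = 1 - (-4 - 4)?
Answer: 16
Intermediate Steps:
h(d) = -5
I = 9 (I = 1 - 1*(-8) = 1 + 8 = 9)
U(a, N) = -5 + N
U(T, I)² = (-5 + 9)² = 4² = 16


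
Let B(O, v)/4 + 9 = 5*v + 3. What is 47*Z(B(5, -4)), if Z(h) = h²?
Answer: 508352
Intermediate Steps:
B(O, v) = -24 + 20*v (B(O, v) = -36 + 4*(5*v + 3) = -36 + 4*(3 + 5*v) = -36 + (12 + 20*v) = -24 + 20*v)
47*Z(B(5, -4)) = 47*(-24 + 20*(-4))² = 47*(-24 - 80)² = 47*(-104)² = 47*10816 = 508352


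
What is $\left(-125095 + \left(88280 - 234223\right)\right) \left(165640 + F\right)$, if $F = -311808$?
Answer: $39617082384$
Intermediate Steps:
$\left(-125095 + \left(88280 - 234223\right)\right) \left(165640 + F\right) = \left(-125095 + \left(88280 - 234223\right)\right) \left(165640 - 311808\right) = \left(-125095 - 145943\right) \left(-146168\right) = \left(-271038\right) \left(-146168\right) = 39617082384$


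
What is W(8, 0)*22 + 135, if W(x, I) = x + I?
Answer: 311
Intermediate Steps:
W(x, I) = I + x
W(8, 0)*22 + 135 = (0 + 8)*22 + 135 = 8*22 + 135 = 176 + 135 = 311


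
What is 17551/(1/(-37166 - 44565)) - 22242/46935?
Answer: -22442138926159/15645 ≈ -1.4345e+9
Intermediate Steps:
17551/(1/(-37166 - 44565)) - 22242/46935 = 17551/(1/(-81731)) - 22242*1/46935 = 17551/(-1/81731) - 7414/15645 = 17551*(-81731) - 7414/15645 = -1434460781 - 7414/15645 = -22442138926159/15645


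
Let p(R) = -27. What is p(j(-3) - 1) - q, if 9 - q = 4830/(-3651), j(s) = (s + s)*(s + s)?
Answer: -45422/1217 ≈ -37.323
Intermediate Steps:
j(s) = 4*s² (j(s) = (2*s)*(2*s) = 4*s²)
q = 12563/1217 (q = 9 - 4830/(-3651) = 9 - 4830*(-1)/3651 = 9 - 1*(-1610/1217) = 9 + 1610/1217 = 12563/1217 ≈ 10.323)
p(j(-3) - 1) - q = -27 - 1*12563/1217 = -27 - 12563/1217 = -45422/1217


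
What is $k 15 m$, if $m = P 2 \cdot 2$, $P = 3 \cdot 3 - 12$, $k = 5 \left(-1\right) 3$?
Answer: $2700$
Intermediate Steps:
$k = -15$ ($k = \left(-5\right) 3 = -15$)
$P = -3$ ($P = 9 - 12 = -3$)
$m = -12$ ($m = \left(-3\right) 2 \cdot 2 = \left(-6\right) 2 = -12$)
$k 15 m = \left(-15\right) 15 \left(-12\right) = \left(-225\right) \left(-12\right) = 2700$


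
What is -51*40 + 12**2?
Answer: -1896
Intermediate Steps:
-51*40 + 12**2 = -2040 + 144 = -1896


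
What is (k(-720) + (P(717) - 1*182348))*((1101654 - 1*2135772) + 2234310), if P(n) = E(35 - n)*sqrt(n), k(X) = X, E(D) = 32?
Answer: -219716749056 + 38406144*sqrt(717) ≈ -2.1869e+11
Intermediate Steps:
P(n) = 32*sqrt(n)
(k(-720) + (P(717) - 1*182348))*((1101654 - 1*2135772) + 2234310) = (-720 + (32*sqrt(717) - 1*182348))*((1101654 - 1*2135772) + 2234310) = (-720 + (32*sqrt(717) - 182348))*((1101654 - 2135772) + 2234310) = (-720 + (-182348 + 32*sqrt(717)))*(-1034118 + 2234310) = (-183068 + 32*sqrt(717))*1200192 = -219716749056 + 38406144*sqrt(717)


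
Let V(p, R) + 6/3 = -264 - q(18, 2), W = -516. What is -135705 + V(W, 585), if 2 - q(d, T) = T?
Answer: -135971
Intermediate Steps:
q(d, T) = 2 - T
V(p, R) = -266 (V(p, R) = -2 + (-264 - (2 - 1*2)) = -2 + (-264 - (2 - 2)) = -2 + (-264 - 1*0) = -2 + (-264 + 0) = -2 - 264 = -266)
-135705 + V(W, 585) = -135705 - 266 = -135971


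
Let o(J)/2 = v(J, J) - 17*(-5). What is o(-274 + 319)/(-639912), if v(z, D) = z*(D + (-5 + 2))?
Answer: -1975/319956 ≈ -0.0061727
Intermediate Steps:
v(z, D) = z*(-3 + D) (v(z, D) = z*(D - 3) = z*(-3 + D))
o(J) = 170 + 2*J*(-3 + J) (o(J) = 2*(J*(-3 + J) - 17*(-5)) = 2*(J*(-3 + J) - 1*(-85)) = 2*(J*(-3 + J) + 85) = 2*(85 + J*(-3 + J)) = 170 + 2*J*(-3 + J))
o(-274 + 319)/(-639912) = (170 + 2*(-274 + 319)*(-3 + (-274 + 319)))/(-639912) = (170 + 2*45*(-3 + 45))*(-1/639912) = (170 + 2*45*42)*(-1/639912) = (170 + 3780)*(-1/639912) = 3950*(-1/639912) = -1975/319956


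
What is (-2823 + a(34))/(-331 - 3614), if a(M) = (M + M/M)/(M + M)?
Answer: 191929/268260 ≈ 0.71546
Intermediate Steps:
a(M) = (1 + M)/(2*M) (a(M) = (M + 1)/((2*M)) = (1 + M)*(1/(2*M)) = (1 + M)/(2*M))
(-2823 + a(34))/(-331 - 3614) = (-2823 + (1/2)*(1 + 34)/34)/(-331 - 3614) = (-2823 + (1/2)*(1/34)*35)/(-3945) = (-2823 + 35/68)*(-1/3945) = -191929/68*(-1/3945) = 191929/268260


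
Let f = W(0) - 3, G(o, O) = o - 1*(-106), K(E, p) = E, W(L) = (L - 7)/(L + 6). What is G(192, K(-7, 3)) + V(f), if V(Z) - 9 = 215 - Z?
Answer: 3157/6 ≈ 526.17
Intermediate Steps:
W(L) = (-7 + L)/(6 + L)
G(o, O) = 106 + o (G(o, O) = o + 106 = 106 + o)
f = -25/6 (f = (-7 + 0)/(6 + 0) - 3 = -7/6 - 3 = -25/6 ≈ -4.1667)
V(Z) = 224 - Z (V(Z) = 9 + (215 - Z) = 224 - Z)
G(192, K(-7, 3)) + V(f) = (106 + 192) + (224 - 1*(-25/6)) = 298 + (224 + 25/6) = 298 + 1369/6 = 3157/6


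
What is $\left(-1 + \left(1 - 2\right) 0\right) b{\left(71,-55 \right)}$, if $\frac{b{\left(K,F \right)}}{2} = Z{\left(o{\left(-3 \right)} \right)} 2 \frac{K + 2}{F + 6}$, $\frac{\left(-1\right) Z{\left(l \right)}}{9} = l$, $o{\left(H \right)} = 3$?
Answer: $- \frac{7884}{49} \approx -160.9$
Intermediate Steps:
$Z{\left(l \right)} = - 9 l$
$b{\left(K,F \right)} = - \frac{108 \left(2 + K\right)}{6 + F}$ ($b{\left(K,F \right)} = 2 \left(-9\right) 3 \cdot 2 \frac{K + 2}{F + 6} = 2 \left(-27\right) 2 \frac{2 + K}{6 + F} = 2 \left(- 54 \frac{2 + K}{6 + F}\right) = 2 \left(- \frac{54 \left(2 + K\right)}{6 + F}\right) = - \frac{108 \left(2 + K\right)}{6 + F}$)
$\left(-1 + \left(1 - 2\right) 0\right) b{\left(71,-55 \right)} = \left(-1 + \left(1 - 2\right) 0\right) \frac{108 \left(-2 - 71\right)}{6 - 55} = \left(-1 + \left(1 - 2\right) 0\right) \frac{108 \left(-2 - 71\right)}{-49} = \left(-1 - 0\right) 108 \left(- \frac{1}{49}\right) \left(-73\right) = \left(-1 + 0\right) \frac{7884}{49} = \left(-1\right) \frac{7884}{49} = - \frac{7884}{49}$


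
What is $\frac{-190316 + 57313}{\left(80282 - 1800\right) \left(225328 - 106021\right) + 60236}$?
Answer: $- \frac{10231}{720270170} \approx -1.4204 \cdot 10^{-5}$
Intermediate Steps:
$\frac{-190316 + 57313}{\left(80282 - 1800\right) \left(225328 - 106021\right) + 60236} = - \frac{133003}{\left(80282 - 1800\right) 119307 + 60236} = - \frac{133003}{78482 \cdot 119307 + 60236} = - \frac{133003}{9363451974 + 60236} = - \frac{133003}{9363512210} = \left(-133003\right) \frac{1}{9363512210} = - \frac{10231}{720270170}$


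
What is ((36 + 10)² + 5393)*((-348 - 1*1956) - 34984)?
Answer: -279995592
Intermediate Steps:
((36 + 10)² + 5393)*((-348 - 1*1956) - 34984) = (46² + 5393)*((-348 - 1956) - 34984) = (2116 + 5393)*(-2304 - 34984) = 7509*(-37288) = -279995592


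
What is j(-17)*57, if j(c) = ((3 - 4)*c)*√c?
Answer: 969*I*√17 ≈ 3995.3*I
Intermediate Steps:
j(c) = -c^(3/2) (j(c) = (-c)*√c = -c^(3/2))
j(-17)*57 = -(-17)^(3/2)*57 = -(-17)*I*√17*57 = (17*I*√17)*57 = 969*I*√17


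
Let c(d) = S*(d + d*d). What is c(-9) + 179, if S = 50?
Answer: 3779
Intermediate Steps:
c(d) = 50*d + 50*d² (c(d) = 50*(d + d*d) = 50*(d + d²) = 50*d + 50*d²)
c(-9) + 179 = 50*(-9)*(1 - 9) + 179 = 50*(-9)*(-8) + 179 = 3600 + 179 = 3779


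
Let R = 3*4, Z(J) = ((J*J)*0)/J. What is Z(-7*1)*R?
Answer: 0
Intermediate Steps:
Z(J) = 0 (Z(J) = (J²*0)/J = 0/J = 0)
R = 12
Z(-7*1)*R = 0*12 = 0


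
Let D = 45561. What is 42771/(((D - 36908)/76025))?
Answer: 3251665275/8653 ≈ 3.7578e+5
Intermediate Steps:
42771/(((D - 36908)/76025)) = 42771/(((45561 - 36908)/76025)) = 42771/((8653*(1/76025))) = 42771/(8653/76025) = 42771*(76025/8653) = 3251665275/8653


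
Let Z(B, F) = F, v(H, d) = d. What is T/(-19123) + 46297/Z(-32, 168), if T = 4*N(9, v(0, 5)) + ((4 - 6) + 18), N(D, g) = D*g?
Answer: 885304603/3212664 ≈ 275.57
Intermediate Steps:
T = 196 (T = 4*(9*5) + ((4 - 6) + 18) = 4*45 + (-2 + 18) = 180 + 16 = 196)
T/(-19123) + 46297/Z(-32, 168) = 196/(-19123) + 46297/168 = 196*(-1/19123) + 46297*(1/168) = -196/19123 + 46297/168 = 885304603/3212664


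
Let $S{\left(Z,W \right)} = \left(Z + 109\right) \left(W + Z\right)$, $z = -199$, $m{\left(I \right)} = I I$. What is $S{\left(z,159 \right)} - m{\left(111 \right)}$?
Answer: $-8721$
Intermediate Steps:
$m{\left(I \right)} = I^{2}$
$S{\left(Z,W \right)} = \left(109 + Z\right) \left(W + Z\right)$
$S{\left(z,159 \right)} - m{\left(111 \right)} = \left(\left(-199\right)^{2} + 109 \cdot 159 + 109 \left(-199\right) + 159 \left(-199\right)\right) - 111^{2} = \left(39601 + 17331 - 21691 - 31641\right) - 12321 = 3600 - 12321 = -8721$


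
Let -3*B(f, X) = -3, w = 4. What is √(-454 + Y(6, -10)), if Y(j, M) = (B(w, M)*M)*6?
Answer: I*√514 ≈ 22.672*I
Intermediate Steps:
B(f, X) = 1 (B(f, X) = -⅓*(-3) = 1)
Y(j, M) = 6*M (Y(j, M) = (1*M)*6 = M*6 = 6*M)
√(-454 + Y(6, -10)) = √(-454 + 6*(-10)) = √(-454 - 60) = √(-514) = I*√514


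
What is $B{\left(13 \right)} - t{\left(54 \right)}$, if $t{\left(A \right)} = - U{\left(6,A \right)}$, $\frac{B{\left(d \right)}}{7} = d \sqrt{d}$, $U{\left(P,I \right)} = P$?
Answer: $6 + 91 \sqrt{13} \approx 334.1$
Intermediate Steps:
$B{\left(d \right)} = 7 d^{\frac{3}{2}}$ ($B{\left(d \right)} = 7 d \sqrt{d} = 7 d^{\frac{3}{2}}$)
$t{\left(A \right)} = -6$ ($t{\left(A \right)} = \left(-1\right) 6 = -6$)
$B{\left(13 \right)} - t{\left(54 \right)} = 7 \cdot 13^{\frac{3}{2}} - -6 = 7 \cdot 13 \sqrt{13} + 6 = 91 \sqrt{13} + 6 = 6 + 91 \sqrt{13}$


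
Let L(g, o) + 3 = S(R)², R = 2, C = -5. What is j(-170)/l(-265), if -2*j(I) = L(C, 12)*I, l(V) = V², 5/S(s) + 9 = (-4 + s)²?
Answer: -34/14045 ≈ -0.0024208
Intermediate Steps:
S(s) = 5/(-9 + (-4 + s)²)
L(g, o) = -2 (L(g, o) = -3 + (5/(-9 + (-4 + 2)²))² = -3 + (5/(-9 + (-2)²))² = -3 + (5/(-9 + 4))² = -3 + (5/(-5))² = -3 + (5*(-⅕))² = -3 + (-1)² = -3 + 1 = -2)
j(I) = I (j(I) = -(-1)*I = I)
j(-170)/l(-265) = -170/((-265)²) = -170/70225 = -170*1/70225 = -34/14045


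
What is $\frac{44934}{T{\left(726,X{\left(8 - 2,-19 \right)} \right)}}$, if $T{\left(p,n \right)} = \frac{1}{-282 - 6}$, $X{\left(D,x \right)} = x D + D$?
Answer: $-12940992$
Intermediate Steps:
$X{\left(D,x \right)} = D + D x$ ($X{\left(D,x \right)} = D x + D = D + D x$)
$T{\left(p,n \right)} = - \frac{1}{288}$ ($T{\left(p,n \right)} = \frac{1}{-288} = - \frac{1}{288}$)
$\frac{44934}{T{\left(726,X{\left(8 - 2,-19 \right)} \right)}} = \frac{44934}{- \frac{1}{288}} = 44934 \left(-288\right) = -12940992$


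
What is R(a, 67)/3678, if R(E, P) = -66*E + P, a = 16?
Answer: -989/3678 ≈ -0.26890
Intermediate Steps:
R(E, P) = P - 66*E
R(a, 67)/3678 = (67 - 66*16)/3678 = (67 - 1056)*(1/3678) = -989*1/3678 = -989/3678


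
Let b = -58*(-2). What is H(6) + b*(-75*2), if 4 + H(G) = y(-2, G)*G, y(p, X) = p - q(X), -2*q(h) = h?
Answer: -17398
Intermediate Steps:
q(h) = -h/2
y(p, X) = p + X/2 (y(p, X) = p - (-1)*X/2 = p + X/2)
b = 116
H(G) = -4 + G*(-2 + G/2) (H(G) = -4 + (-2 + G/2)*G = -4 + G*(-2 + G/2))
H(6) + b*(-75*2) = (-4 + (½)*6*(-4 + 6)) + 116*(-75*2) = (-4 + (½)*6*2) + 116*(-150) = (-4 + 6) - 17400 = 2 - 17400 = -17398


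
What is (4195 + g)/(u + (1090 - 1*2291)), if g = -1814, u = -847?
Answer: -2381/2048 ≈ -1.1626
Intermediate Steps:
(4195 + g)/(u + (1090 - 1*2291)) = (4195 - 1814)/(-847 + (1090 - 1*2291)) = 2381/(-847 + (1090 - 2291)) = 2381/(-847 - 1201) = 2381/(-2048) = 2381*(-1/2048) = -2381/2048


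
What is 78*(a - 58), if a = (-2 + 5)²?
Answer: -3822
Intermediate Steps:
a = 9 (a = 3² = 9)
78*(a - 58) = 78*(9 - 58) = 78*(-49) = -3822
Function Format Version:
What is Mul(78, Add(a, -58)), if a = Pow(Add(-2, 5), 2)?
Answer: -3822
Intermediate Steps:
a = 9 (a = Pow(3, 2) = 9)
Mul(78, Add(a, -58)) = Mul(78, Add(9, -58)) = Mul(78, -49) = -3822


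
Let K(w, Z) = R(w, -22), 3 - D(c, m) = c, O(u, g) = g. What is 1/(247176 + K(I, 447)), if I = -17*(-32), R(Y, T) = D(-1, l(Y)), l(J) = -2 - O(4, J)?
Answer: 1/247180 ≈ 4.0456e-6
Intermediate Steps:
l(J) = -2 - J
D(c, m) = 3 - c
R(Y, T) = 4 (R(Y, T) = 3 - 1*(-1) = 3 + 1 = 4)
I = 544
K(w, Z) = 4
1/(247176 + K(I, 447)) = 1/(247176 + 4) = 1/247180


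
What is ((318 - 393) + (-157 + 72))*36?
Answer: -5760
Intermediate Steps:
((318 - 393) + (-157 + 72))*36 = (-75 - 85)*36 = -160*36 = -5760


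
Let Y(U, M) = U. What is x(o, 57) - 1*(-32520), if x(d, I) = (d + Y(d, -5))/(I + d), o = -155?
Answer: 1593635/49 ≈ 32523.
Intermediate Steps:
x(d, I) = 2*d/(I + d) (x(d, I) = (d + d)/(I + d) = (2*d)/(I + d) = 2*d/(I + d))
x(o, 57) - 1*(-32520) = 2*(-155)/(57 - 155) - 1*(-32520) = 2*(-155)/(-98) + 32520 = 2*(-155)*(-1/98) + 32520 = 155/49 + 32520 = 1593635/49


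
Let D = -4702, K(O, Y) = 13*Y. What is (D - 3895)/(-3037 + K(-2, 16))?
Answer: 8597/2829 ≈ 3.0389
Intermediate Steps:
(D - 3895)/(-3037 + K(-2, 16)) = (-4702 - 3895)/(-3037 + 13*16) = -8597/(-3037 + 208) = -8597/(-2829) = -8597*(-1/2829) = 8597/2829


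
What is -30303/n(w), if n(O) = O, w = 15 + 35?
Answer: -30303/50 ≈ -606.06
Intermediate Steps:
w = 50
-30303/n(w) = -30303/50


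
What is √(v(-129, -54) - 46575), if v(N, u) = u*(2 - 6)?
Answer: 3*I*√5151 ≈ 215.31*I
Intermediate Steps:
v(N, u) = -4*u (v(N, u) = u*(-4) = -4*u)
√(v(-129, -54) - 46575) = √(-4*(-54) - 46575) = √(216 - 46575) = √(-46359) = 3*I*√5151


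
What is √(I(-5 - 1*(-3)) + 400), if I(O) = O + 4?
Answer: √402 ≈ 20.050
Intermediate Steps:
I(O) = 4 + O
√(I(-5 - 1*(-3)) + 400) = √((4 + (-5 - 1*(-3))) + 400) = √((4 + (-5 + 3)) + 400) = √((4 - 2) + 400) = √(2 + 400) = √402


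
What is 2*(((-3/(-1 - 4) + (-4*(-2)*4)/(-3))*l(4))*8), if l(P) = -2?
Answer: 4832/15 ≈ 322.13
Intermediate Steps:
2*(((-3/(-1 - 4) + (-4*(-2)*4)/(-3))*l(4))*8) = 2*(((-3/(-1 - 4) + (-4*(-2)*4)/(-3))*(-2))*8) = 2*(((-3/(-5) + (8*4)*(-1/3))*(-2))*8) = 2*(((-3*(-1/5) + 32*(-1/3))*(-2))*8) = 2*(((3/5 - 32/3)*(-2))*8) = 2*(-151/15*(-2)*8) = 2*((302/15)*8) = 2*(2416/15) = 4832/15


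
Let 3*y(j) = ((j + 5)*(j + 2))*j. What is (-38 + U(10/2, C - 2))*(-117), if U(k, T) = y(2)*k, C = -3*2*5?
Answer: -6474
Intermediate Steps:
C = -30 (C = -6*5 = -30)
y(j) = j*(2 + j)*(5 + j)/3 (y(j) = (((j + 5)*(j + 2))*j)/3 = (((5 + j)*(2 + j))*j)/3 = (((2 + j)*(5 + j))*j)/3 = (j*(2 + j)*(5 + j))/3 = j*(2 + j)*(5 + j)/3)
U(k, T) = 56*k/3 (U(k, T) = ((⅓)*2*(10 + 2² + 7*2))*k = ((⅓)*2*(10 + 4 + 14))*k = ((⅓)*2*28)*k = 56*k/3)
(-38 + U(10/2, C - 2))*(-117) = (-38 + 56*(10/2)/3)*(-117) = (-38 + 56*(10*(½))/3)*(-117) = (-38 + (56/3)*5)*(-117) = (-38 + 280/3)*(-117) = (166/3)*(-117) = -6474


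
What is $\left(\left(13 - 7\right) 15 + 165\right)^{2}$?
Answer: $65025$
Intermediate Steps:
$\left(\left(13 - 7\right) 15 + 165\right)^{2} = \left(6 \cdot 15 + 165\right)^{2} = \left(90 + 165\right)^{2} = 255^{2} = 65025$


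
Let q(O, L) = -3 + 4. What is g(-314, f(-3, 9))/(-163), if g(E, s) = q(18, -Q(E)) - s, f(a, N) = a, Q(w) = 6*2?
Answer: -4/163 ≈ -0.024540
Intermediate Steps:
Q(w) = 12
q(O, L) = 1
g(E, s) = 1 - s
g(-314, f(-3, 9))/(-163) = (1 - 1*(-3))/(-163) = (1 + 3)*(-1/163) = 4*(-1/163) = -4/163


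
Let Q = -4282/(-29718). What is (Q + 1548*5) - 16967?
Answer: -137101852/14859 ≈ -9226.9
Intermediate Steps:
Q = 2141/14859 (Q = -4282*(-1/29718) = 2141/14859 ≈ 0.14409)
(Q + 1548*5) - 16967 = (2141/14859 + 1548*5) - 16967 = (2141/14859 + 7740) - 16967 = 115010801/14859 - 16967 = -137101852/14859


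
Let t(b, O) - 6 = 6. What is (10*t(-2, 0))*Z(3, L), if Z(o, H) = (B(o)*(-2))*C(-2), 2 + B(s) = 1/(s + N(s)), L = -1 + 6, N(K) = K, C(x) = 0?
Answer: 0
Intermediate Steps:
t(b, O) = 12 (t(b, O) = 6 + 6 = 12)
L = 5
B(s) = -2 + 1/(2*s) (B(s) = -2 + 1/(s + s) = -2 + 1/(2*s))
Z(o, H) = 0 (Z(o, H) = ((-2 + 1/(2*o))*(-2))*0 = (4 - 1/o)*0 = 0)
(10*t(-2, 0))*Z(3, L) = (10*12)*0 = 120*0 = 0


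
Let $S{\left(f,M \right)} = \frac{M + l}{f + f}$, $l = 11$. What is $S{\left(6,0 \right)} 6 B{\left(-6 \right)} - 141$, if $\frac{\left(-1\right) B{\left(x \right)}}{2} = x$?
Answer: $-75$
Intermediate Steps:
$B{\left(x \right)} = - 2 x$
$S{\left(f,M \right)} = \frac{11 + M}{2 f}$ ($S{\left(f,M \right)} = \frac{M + 11}{f + f} = \frac{11 + M}{2 f}$)
$S{\left(6,0 \right)} 6 B{\left(-6 \right)} - 141 = \frac{11 + 0}{2 \cdot 6} \cdot 6 \left(\left(-2\right) \left(-6\right)\right) - 141 = \frac{1}{2} \cdot \frac{1}{6} \cdot 11 \cdot 6 \cdot 12 - 141 = \frac{11}{12} \cdot 72 - 141 = 66 - 141 = -75$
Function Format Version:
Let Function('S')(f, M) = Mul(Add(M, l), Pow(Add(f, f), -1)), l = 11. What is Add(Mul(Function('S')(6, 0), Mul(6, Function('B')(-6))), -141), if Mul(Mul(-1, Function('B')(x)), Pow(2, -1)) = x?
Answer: -75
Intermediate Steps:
Function('B')(x) = Mul(-2, x)
Function('S')(f, M) = Mul(Rational(1, 2), Pow(f, -1), Add(11, M)) (Function('S')(f, M) = Mul(Add(M, 11), Pow(Add(f, f), -1)) = Mul(Add(11, M), Pow(Mul(2, f), -1)) = Mul(Add(11, M), Mul(Rational(1, 2), Pow(f, -1))) = Mul(Rational(1, 2), Pow(f, -1), Add(11, M)))
Add(Mul(Function('S')(6, 0), Mul(6, Function('B')(-6))), -141) = Add(Mul(Mul(Rational(1, 2), Pow(6, -1), Add(11, 0)), Mul(6, Mul(-2, -6))), -141) = Add(Mul(Mul(Rational(1, 2), Rational(1, 6), 11), Mul(6, 12)), -141) = Add(Mul(Rational(11, 12), 72), -141) = Add(66, -141) = -75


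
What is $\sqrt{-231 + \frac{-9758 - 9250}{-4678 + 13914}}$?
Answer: $\frac{i \sqrt{1242544479}}{2309} \approx 15.266 i$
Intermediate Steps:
$\sqrt{-231 + \frac{-9758 - 9250}{-4678 + 13914}} = \sqrt{-231 - \frac{19008}{9236}} = \sqrt{-231 - \frac{4752}{2309}} = \sqrt{- \frac{538131}{2309}} = \frac{i \sqrt{1242544479}}{2309}$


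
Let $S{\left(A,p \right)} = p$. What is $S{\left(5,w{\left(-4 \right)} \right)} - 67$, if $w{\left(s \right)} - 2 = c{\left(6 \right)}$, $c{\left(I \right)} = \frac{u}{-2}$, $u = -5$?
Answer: $- \frac{125}{2} \approx -62.5$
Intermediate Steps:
$c{\left(I \right)} = \frac{5}{2}$ ($c{\left(I \right)} = - \frac{5}{-2} = \left(-5\right) \left(- \frac{1}{2}\right) = \frac{5}{2}$)
$w{\left(s \right)} = \frac{9}{2}$ ($w{\left(s \right)} = 2 + \frac{5}{2} = \frac{9}{2}$)
$S{\left(5,w{\left(-4 \right)} \right)} - 67 = \frac{9}{2} - 67 = - \frac{125}{2}$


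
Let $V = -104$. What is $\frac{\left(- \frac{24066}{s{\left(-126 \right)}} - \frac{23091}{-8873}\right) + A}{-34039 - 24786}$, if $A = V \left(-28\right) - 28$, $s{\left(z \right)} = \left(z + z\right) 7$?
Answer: $- \frac{5542681}{112420910} \approx -0.049303$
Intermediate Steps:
$s{\left(z \right)} = 14 z$ ($s{\left(z \right)} = 2 z 7 = 14 z$)
$A = 2884$ ($A = \left(-104\right) \left(-28\right) - 28 = 2912 - 28 = 2884$)
$\frac{\left(- \frac{24066}{s{\left(-126 \right)}} - \frac{23091}{-8873}\right) + A}{-34039 - 24786} = \frac{\left(- \frac{24066}{14 \left(-126\right)} - \frac{23091}{-8873}\right) + 2884}{-34039 - 24786} = \frac{\left(- \frac{24066}{-1764} - - \frac{23091}{8873}\right) + 2884}{-58825} = \left(\left(\left(-24066\right) \left(- \frac{1}{1764}\right) + \frac{23091}{8873}\right) + 2884\right) \left(- \frac{1}{58825}\right) = \left(\left(\frac{191}{14} + \frac{23091}{8873}\right) + 2884\right) \left(- \frac{1}{58825}\right) = \left(\frac{2018017}{124222} + 2884\right) \left(- \frac{1}{58825}\right) = \frac{360274265}{124222} \left(- \frac{1}{58825}\right) = - \frac{5542681}{112420910}$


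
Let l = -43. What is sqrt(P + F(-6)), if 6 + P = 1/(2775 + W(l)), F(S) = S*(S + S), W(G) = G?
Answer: sqrt(123153779)/1366 ≈ 8.1241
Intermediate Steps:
F(S) = 2*S**2 (F(S) = S*(2*S) = 2*S**2)
P = -16391/2732 (P = -6 + 1/(2775 - 43) = -6 + 1/2732 = -16391/2732 ≈ -5.9996)
sqrt(P + F(-6)) = sqrt(-16391/2732 + 2*(-6)**2) = sqrt(-16391/2732 + 2*36) = sqrt(-16391/2732 + 72) = sqrt(180313/2732) = sqrt(123153779)/1366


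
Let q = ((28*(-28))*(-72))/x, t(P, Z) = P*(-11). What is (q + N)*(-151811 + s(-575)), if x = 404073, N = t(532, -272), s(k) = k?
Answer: 40036521899192/44897 ≈ 8.9174e+8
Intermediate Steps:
t(P, Z) = -11*P
N = -5852 (N = -11*532 = -5852)
q = 6272/44897 (q = ((28*(-28))*(-72))/404073 = -784*(-72)*(1/404073) = 56448*(1/404073) = 6272/44897 ≈ 0.13970)
(q + N)*(-151811 + s(-575)) = (6272/44897 - 5852)*(-151811 - 575) = -262730972/44897*(-152386) = 40036521899192/44897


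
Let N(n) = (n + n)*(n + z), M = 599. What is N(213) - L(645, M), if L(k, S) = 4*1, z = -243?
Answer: -12784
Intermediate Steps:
L(k, S) = 4
N(n) = 2*n*(-243 + n) (N(n) = (n + n)*(n - 243) = (2*n)*(-243 + n) = 2*n*(-243 + n))
N(213) - L(645, M) = 2*213*(-243 + 213) - 1*4 = 2*213*(-30) - 4 = -12780 - 4 = -12784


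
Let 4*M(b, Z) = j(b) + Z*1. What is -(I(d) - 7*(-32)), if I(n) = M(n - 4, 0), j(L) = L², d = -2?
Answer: -233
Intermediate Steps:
M(b, Z) = Z/4 + b²/4 (M(b, Z) = (b² + Z*1)/4 = (b² + Z)/4 = (Z + b²)/4 = Z/4 + b²/4)
I(n) = (-4 + n)²/4 (I(n) = (¼)*0 + (n - 4)²/4 = 0 + (-4 + n)²/4 = (-4 + n)²/4)
-(I(d) - 7*(-32)) = -((-4 - 2)²/4 - 7*(-32)) = -((¼)*(-6)² + 224) = -((¼)*36 + 224) = -(9 + 224) = -1*233 = -233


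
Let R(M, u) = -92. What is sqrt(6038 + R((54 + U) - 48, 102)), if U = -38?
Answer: sqrt(5946) ≈ 77.110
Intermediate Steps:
sqrt(6038 + R((54 + U) - 48, 102)) = sqrt(6038 - 92) = sqrt(5946)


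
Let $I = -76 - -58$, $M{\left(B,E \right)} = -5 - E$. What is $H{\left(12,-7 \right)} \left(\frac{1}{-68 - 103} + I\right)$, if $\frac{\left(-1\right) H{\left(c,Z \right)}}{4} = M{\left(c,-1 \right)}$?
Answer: $- \frac{49264}{171} \approx -288.09$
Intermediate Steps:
$I = -18$ ($I = -76 + 58 = -18$)
$H{\left(c,Z \right)} = 16$ ($H{\left(c,Z \right)} = - 4 \left(-5 - -1\right) = - 4 \left(-5 + 1\right) = \left(-4\right) \left(-4\right) = 16$)
$H{\left(12,-7 \right)} \left(\frac{1}{-68 - 103} + I\right) = 16 \left(\frac{1}{-68 - 103} - 18\right) = 16 \left(\frac{1}{-171} - 18\right) = 16 \left(- \frac{1}{171} - 18\right) = 16 \left(- \frac{3079}{171}\right) = - \frac{49264}{171}$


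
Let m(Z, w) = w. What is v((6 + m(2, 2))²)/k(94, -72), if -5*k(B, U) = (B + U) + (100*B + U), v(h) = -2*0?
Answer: 0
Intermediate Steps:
v(h) = 0
k(B, U) = -101*B/5 - 2*U/5 (k(B, U) = -((B + U) + (100*B + U))/5 = -((B + U) + (U + 100*B))/5 = -(2*U + 101*B)/5 = -101*B/5 - 2*U/5)
v((6 + m(2, 2))²)/k(94, -72) = 0/(-101/5*94 - ⅖*(-72)) = 0/(-9494/5 + 144/5) = 0/(-1870) = 0*(-1/1870) = 0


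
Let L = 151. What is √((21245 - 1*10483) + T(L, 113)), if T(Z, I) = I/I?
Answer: √10763 ≈ 103.74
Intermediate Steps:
T(Z, I) = 1
√((21245 - 1*10483) + T(L, 113)) = √((21245 - 1*10483) + 1) = √((21245 - 10483) + 1) = √(10762 + 1) = √10763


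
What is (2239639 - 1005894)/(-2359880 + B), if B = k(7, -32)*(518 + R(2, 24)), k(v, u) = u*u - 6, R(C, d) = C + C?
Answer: -1233745/1828484 ≈ -0.67474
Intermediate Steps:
R(C, d) = 2*C
k(v, u) = -6 + u**2 (k(v, u) = u**2 - 6 = -6 + u**2)
B = 531396 (B = (-6 + (-32)**2)*(518 + 2*2) = (-6 + 1024)*(518 + 4) = 1018*522 = 531396)
(2239639 - 1005894)/(-2359880 + B) = (2239639 - 1005894)/(-2359880 + 531396) = 1233745/(-1828484) = 1233745*(-1/1828484) = -1233745/1828484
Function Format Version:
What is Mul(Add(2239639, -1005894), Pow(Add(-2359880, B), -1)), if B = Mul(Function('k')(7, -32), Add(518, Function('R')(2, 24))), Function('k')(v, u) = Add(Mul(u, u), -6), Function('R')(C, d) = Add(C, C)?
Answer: Rational(-1233745, 1828484) ≈ -0.67474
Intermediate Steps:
Function('R')(C, d) = Mul(2, C)
Function('k')(v, u) = Add(-6, Pow(u, 2)) (Function('k')(v, u) = Add(Pow(u, 2), -6) = Add(-6, Pow(u, 2)))
B = 531396 (B = Mul(Add(-6, Pow(-32, 2)), Add(518, Mul(2, 2))) = Mul(Add(-6, 1024), Add(518, 4)) = Mul(1018, 522) = 531396)
Mul(Add(2239639, -1005894), Pow(Add(-2359880, B), -1)) = Mul(Add(2239639, -1005894), Pow(Add(-2359880, 531396), -1)) = Mul(1233745, Pow(-1828484, -1)) = Mul(1233745, Rational(-1, 1828484)) = Rational(-1233745, 1828484)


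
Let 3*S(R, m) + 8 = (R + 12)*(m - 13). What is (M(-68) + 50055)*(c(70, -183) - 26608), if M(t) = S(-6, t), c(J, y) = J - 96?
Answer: -1328779138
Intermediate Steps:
S(R, m) = -8/3 + (-13 + m)*(12 + R)/3 (S(R, m) = -8/3 + ((R + 12)*(m - 13))/3 = -8/3 + ((12 + R)*(-13 + m))/3 = -8/3 + ((-13 + m)*(12 + R))/3 = -8/3 + (-13 + m)*(12 + R)/3)
c(J, y) = -96 + J
M(t) = -86/3 + 2*t (M(t) = -164/3 + 4*t - 13/3*(-6) + (⅓)*(-6)*t = -164/3 + 4*t + 26 - 2*t = -86/3 + 2*t)
(M(-68) + 50055)*(c(70, -183) - 26608) = ((-86/3 + 2*(-68)) + 50055)*((-96 + 70) - 26608) = ((-86/3 - 136) + 50055)*(-26 - 26608) = (-494/3 + 50055)*(-26634) = (149671/3)*(-26634) = -1328779138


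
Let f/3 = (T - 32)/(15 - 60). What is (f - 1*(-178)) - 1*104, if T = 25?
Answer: 1117/15 ≈ 74.467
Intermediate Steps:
f = 7/15 (f = 3*((25 - 32)/(15 - 60)) = 3*(-7/(-45)) = 3*(-7*(-1/45)) = 3*(7/45) = 7/15 ≈ 0.46667)
(f - 1*(-178)) - 1*104 = (7/15 - 1*(-178)) - 1*104 = (7/15 + 178) - 104 = 2677/15 - 104 = 1117/15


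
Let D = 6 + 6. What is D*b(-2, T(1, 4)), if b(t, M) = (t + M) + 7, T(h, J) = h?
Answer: 72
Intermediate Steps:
b(t, M) = 7 + M + t (b(t, M) = (M + t) + 7 = 7 + M + t)
D = 12
D*b(-2, T(1, 4)) = 12*(7 + 1 - 2) = 12*6 = 72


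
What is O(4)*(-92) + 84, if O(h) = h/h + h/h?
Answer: -100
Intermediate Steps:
O(h) = 2 (O(h) = 1 + 1 = 2)
O(4)*(-92) + 84 = 2*(-92) + 84 = -184 + 84 = -100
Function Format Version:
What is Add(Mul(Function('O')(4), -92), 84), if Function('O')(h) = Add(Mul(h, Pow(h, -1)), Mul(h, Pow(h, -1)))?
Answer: -100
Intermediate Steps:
Function('O')(h) = 2 (Function('O')(h) = Add(1, 1) = 2)
Add(Mul(Function('O')(4), -92), 84) = Add(Mul(2, -92), 84) = Add(-184, 84) = -100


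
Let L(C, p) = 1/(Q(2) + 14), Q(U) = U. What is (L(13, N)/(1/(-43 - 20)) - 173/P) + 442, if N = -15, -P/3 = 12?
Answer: 63773/144 ≈ 442.87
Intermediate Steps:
P = -36 (P = -3*12 = -36)
L(C, p) = 1/16 (L(C, p) = 1/(2 + 14) = 1/16)
(L(13, N)/(1/(-43 - 20)) - 173/P) + 442 = (1/(16*(1/(-43 - 20))) - 173/(-36)) + 442 = (1/(16*(1/(-63))) - 173*(-1/36)) + 442 = (1/(16*(-1/63)) + 173/36) + 442 = ((1/16)*(-63) + 173/36) + 442 = (-63/16 + 173/36) + 442 = 125/144 + 442 = 63773/144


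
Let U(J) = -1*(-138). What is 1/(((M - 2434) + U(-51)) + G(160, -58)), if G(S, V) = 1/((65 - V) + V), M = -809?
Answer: -65/201824 ≈ -0.00032206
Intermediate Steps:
G(S, V) = 1/65
U(J) = 138
1/(((M - 2434) + U(-51)) + G(160, -58)) = 1/(((-809 - 2434) + 138) + 1/65) = 1/((-3243 + 138) + 1/65) = 1/(-3105 + 1/65) = 1/(-201824/65) = -65/201824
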